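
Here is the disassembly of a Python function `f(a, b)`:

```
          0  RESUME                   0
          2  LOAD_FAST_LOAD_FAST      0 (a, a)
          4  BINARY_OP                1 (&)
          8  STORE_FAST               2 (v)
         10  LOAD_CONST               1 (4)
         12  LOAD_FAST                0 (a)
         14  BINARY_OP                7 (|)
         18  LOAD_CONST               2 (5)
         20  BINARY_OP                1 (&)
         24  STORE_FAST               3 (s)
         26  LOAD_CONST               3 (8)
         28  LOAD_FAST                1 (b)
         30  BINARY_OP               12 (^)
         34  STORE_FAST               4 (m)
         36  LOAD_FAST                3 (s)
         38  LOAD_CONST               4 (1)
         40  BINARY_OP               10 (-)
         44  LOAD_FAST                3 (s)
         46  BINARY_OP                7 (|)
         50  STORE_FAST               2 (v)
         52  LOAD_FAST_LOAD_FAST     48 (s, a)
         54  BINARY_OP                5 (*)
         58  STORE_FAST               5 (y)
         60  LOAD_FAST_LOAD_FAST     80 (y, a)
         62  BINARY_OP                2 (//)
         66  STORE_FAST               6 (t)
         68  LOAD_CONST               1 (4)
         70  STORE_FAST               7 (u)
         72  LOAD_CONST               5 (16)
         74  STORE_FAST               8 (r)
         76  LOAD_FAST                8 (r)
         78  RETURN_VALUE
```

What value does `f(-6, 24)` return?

LOAD_FAST_LOAD_FAST a,a → push -6,-6. Stack: [-6, -6]
BINARY_OP & → -6 & -6 = -6. Stack: [-6]
STORE_FAST v → v=-6. Stack: []
LOAD_CONST → push 4. Stack: [4]
LOAD_FAST a → push -6. Stack: [4, -6]
BINARY_OP | → 4 | -6 = -2. Stack: [-2]
LOAD_CONST → push 5. Stack: [-2, 5]
BINARY_OP & → -2 & 5 = 4. Stack: [4]
STORE_FAST s → s=4. Stack: []
LOAD_CONST → push 8. Stack: [8]
LOAD_FAST b → push 24. Stack: [8, 24]
BINARY_OP ^ → 8 ^ 24 = 16. Stack: [16]
STORE_FAST m → m=16. Stack: []
LOAD_FAST s → push 4. Stack: [4]
LOAD_CONST → push 1. Stack: [4, 1]
BINARY_OP - → 4 - 1 = 3. Stack: [3]
LOAD_FAST s → push 4. Stack: [3, 4]
BINARY_OP | → 3 | 4 = 7. Stack: [7]
STORE_FAST v → v=7. Stack: []
LOAD_FAST_LOAD_FAST s,a → push 4,-6. Stack: [4, -6]
BINARY_OP * → 4 * -6 = -24. Stack: [-24]
STORE_FAST y → y=-24. Stack: []
LOAD_FAST_LOAD_FAST y,a → push -24,-6. Stack: [-24, -6]
BINARY_OP // → -24 // -6 = 4. Stack: [4]
STORE_FAST t → t=4. Stack: []
LOAD_CONST → push 4. Stack: [4]
STORE_FAST u → u=4. Stack: []
LOAD_CONST → push 16. Stack: [16]
STORE_FAST r → r=16. Stack: []
LOAD_FAST r → push 16. Stack: [16]
RETURN_VALUE → return 16.

16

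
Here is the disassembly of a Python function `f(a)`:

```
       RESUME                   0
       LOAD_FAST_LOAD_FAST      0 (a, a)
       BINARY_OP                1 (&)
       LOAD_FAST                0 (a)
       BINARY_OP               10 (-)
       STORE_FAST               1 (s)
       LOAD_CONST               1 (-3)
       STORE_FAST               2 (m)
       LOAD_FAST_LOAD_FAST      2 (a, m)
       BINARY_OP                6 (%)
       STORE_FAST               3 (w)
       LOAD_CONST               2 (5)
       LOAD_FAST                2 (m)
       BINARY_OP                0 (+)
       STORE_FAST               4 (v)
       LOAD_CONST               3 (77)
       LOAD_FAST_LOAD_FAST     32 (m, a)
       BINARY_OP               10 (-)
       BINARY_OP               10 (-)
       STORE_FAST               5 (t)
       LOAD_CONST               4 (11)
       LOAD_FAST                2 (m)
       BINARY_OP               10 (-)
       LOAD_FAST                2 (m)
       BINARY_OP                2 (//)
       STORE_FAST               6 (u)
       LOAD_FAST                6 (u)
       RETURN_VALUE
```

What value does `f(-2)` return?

LOAD_FAST_LOAD_FAST a,a → push -2,-2. Stack: [-2, -2]
BINARY_OP & → -2 & -2 = -2. Stack: [-2]
LOAD_FAST a → push -2. Stack: [-2, -2]
BINARY_OP - → -2 - -2 = 0. Stack: [0]
STORE_FAST s → s=0. Stack: []
LOAD_CONST → push -3. Stack: [-3]
STORE_FAST m → m=-3. Stack: []
LOAD_FAST_LOAD_FAST a,m → push -2,-3. Stack: [-2, -3]
BINARY_OP % → -2 % -3 = -2. Stack: [-2]
STORE_FAST w → w=-2. Stack: []
LOAD_CONST → push 5. Stack: [5]
LOAD_FAST m → push -3. Stack: [5, -3]
BINARY_OP + → 5 + -3 = 2. Stack: [2]
STORE_FAST v → v=2. Stack: []
LOAD_CONST → push 77. Stack: [77]
LOAD_FAST_LOAD_FAST m,a → push -3,-2. Stack: [77, -3, -2]
BINARY_OP - → -3 - -2 = -1. Stack: [77, -1]
BINARY_OP - → 77 - -1 = 78. Stack: [78]
STORE_FAST t → t=78. Stack: []
LOAD_CONST → push 11. Stack: [11]
LOAD_FAST m → push -3. Stack: [11, -3]
BINARY_OP - → 11 - -3 = 14. Stack: [14]
LOAD_FAST m → push -3. Stack: [14, -3]
BINARY_OP // → 14 // -3 = -5. Stack: [-5]
STORE_FAST u → u=-5. Stack: []
LOAD_FAST u → push -5. Stack: [-5]
RETURN_VALUE → return -5.

-5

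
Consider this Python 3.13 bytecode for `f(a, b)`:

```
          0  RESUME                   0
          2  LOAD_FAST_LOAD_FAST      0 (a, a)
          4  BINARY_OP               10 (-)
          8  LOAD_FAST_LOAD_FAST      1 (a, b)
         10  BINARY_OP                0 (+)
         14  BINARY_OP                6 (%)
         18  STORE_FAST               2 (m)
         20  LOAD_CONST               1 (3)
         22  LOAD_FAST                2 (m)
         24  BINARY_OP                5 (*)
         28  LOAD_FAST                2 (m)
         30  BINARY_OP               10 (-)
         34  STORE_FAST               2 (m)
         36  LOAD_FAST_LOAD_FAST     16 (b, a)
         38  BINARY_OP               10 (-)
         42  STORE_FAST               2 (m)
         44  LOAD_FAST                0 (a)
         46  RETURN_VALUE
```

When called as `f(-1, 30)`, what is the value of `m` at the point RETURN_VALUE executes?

LOAD_FAST_LOAD_FAST a,a → push -1,-1. Stack: [-1, -1]
BINARY_OP - → -1 - -1 = 0. Stack: [0]
LOAD_FAST_LOAD_FAST a,b → push -1,30. Stack: [0, -1, 30]
BINARY_OP + → -1 + 30 = 29. Stack: [0, 29]
BINARY_OP % → 0 % 29 = 0. Stack: [0]
STORE_FAST m → m=0. Stack: []
LOAD_CONST → push 3. Stack: [3]
LOAD_FAST m → push 0. Stack: [3, 0]
BINARY_OP * → 3 * 0 = 0. Stack: [0]
LOAD_FAST m → push 0. Stack: [0, 0]
BINARY_OP - → 0 - 0 = 0. Stack: [0]
STORE_FAST m → m=0. Stack: []
LOAD_FAST_LOAD_FAST b,a → push 30,-1. Stack: [30, -1]
BINARY_OP - → 30 - -1 = 31. Stack: [31]
STORE_FAST m → m=31. Stack: []
LOAD_FAST a → push -1. Stack: [-1]
RETURN_VALUE → return -1.

31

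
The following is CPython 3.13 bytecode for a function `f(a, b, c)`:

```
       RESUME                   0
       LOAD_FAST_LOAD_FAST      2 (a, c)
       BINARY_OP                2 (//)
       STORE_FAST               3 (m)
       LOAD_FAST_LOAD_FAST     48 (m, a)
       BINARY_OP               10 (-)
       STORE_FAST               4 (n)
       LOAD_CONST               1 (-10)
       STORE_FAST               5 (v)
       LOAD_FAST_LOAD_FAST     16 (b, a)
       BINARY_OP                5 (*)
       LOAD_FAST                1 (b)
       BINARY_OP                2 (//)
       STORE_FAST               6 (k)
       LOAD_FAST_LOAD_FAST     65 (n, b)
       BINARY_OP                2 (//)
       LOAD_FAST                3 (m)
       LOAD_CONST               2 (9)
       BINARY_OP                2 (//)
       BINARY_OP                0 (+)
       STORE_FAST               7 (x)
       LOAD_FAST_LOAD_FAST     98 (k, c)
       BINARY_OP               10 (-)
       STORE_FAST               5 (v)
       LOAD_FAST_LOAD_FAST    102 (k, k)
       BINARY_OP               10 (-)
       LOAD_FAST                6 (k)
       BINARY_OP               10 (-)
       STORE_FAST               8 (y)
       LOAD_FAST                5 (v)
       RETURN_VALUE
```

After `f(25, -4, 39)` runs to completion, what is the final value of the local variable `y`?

-25

LOAD_FAST_LOAD_FAST a,c → push 25,39. Stack: [25, 39]
BINARY_OP // → 25 // 39 = 0. Stack: [0]
STORE_FAST m → m=0. Stack: []
LOAD_FAST_LOAD_FAST m,a → push 0,25. Stack: [0, 25]
BINARY_OP - → 0 - 25 = -25. Stack: [-25]
STORE_FAST n → n=-25. Stack: []
LOAD_CONST → push -10. Stack: [-10]
STORE_FAST v → v=-10. Stack: []
LOAD_FAST_LOAD_FAST b,a → push -4,25. Stack: [-4, 25]
BINARY_OP * → -4 * 25 = -100. Stack: [-100]
LOAD_FAST b → push -4. Stack: [-100, -4]
BINARY_OP // → -100 // -4 = 25. Stack: [25]
STORE_FAST k → k=25. Stack: []
LOAD_FAST_LOAD_FAST n,b → push -25,-4. Stack: [-25, -4]
BINARY_OP // → -25 // -4 = 6. Stack: [6]
LOAD_FAST m → push 0. Stack: [6, 0]
LOAD_CONST → push 9. Stack: [6, 0, 9]
BINARY_OP // → 0 // 9 = 0. Stack: [6, 0]
BINARY_OP + → 6 + 0 = 6. Stack: [6]
STORE_FAST x → x=6. Stack: []
LOAD_FAST_LOAD_FAST k,c → push 25,39. Stack: [25, 39]
BINARY_OP - → 25 - 39 = -14. Stack: [-14]
STORE_FAST v → v=-14. Stack: []
LOAD_FAST_LOAD_FAST k,k → push 25,25. Stack: [25, 25]
BINARY_OP - → 25 - 25 = 0. Stack: [0]
LOAD_FAST k → push 25. Stack: [0, 25]
BINARY_OP - → 0 - 25 = -25. Stack: [-25]
STORE_FAST y → y=-25. Stack: []
LOAD_FAST v → push -14. Stack: [-14]
RETURN_VALUE → return -14.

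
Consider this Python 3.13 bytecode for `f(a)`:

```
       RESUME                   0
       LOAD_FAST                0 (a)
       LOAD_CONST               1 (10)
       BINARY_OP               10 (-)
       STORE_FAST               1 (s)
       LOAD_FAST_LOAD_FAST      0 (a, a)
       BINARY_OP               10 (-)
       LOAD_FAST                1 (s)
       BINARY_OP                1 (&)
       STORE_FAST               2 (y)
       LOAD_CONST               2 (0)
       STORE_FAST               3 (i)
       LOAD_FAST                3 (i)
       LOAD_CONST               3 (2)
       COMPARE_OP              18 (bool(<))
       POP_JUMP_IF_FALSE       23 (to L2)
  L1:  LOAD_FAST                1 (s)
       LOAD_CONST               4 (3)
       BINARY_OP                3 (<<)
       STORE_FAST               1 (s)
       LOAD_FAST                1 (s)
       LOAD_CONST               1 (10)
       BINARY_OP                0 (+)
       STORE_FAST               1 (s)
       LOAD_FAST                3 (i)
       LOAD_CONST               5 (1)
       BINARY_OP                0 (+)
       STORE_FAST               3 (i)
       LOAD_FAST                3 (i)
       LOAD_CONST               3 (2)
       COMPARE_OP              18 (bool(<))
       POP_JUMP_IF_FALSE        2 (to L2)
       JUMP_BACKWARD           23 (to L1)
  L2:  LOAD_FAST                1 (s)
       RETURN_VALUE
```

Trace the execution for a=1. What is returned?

LOAD_FAST a → push 1. Stack: [1]
LOAD_CONST → push 10. Stack: [1, 10]
BINARY_OP - → 1 - 10 = -9. Stack: [-9]
STORE_FAST s → s=-9. Stack: []
LOAD_FAST_LOAD_FAST a,a → push 1,1. Stack: [1, 1]
BINARY_OP - → 1 - 1 = 0. Stack: [0]
LOAD_FAST s → push -9. Stack: [0, -9]
BINARY_OP & → 0 & -9 = 0. Stack: [0]
STORE_FAST y → y=0. Stack: []
LOAD_CONST → push 0. Stack: [0]
STORE_FAST i → i=0. Stack: []
LOAD_FAST i → push 0. Stack: [0]
LOAD_CONST → push 2. Stack: [0, 2]
COMPARE_OP bool(<) → 0 vs 2 = True. Stack: [True]
POP_JUMP_IF_FALSE → pop True; no jump. Stack: []
LOAD_FAST s → push -9. Stack: [-9]
LOAD_CONST → push 3. Stack: [-9, 3]
BINARY_OP << → -9 << 3 = -72. Stack: [-72]
STORE_FAST s → s=-72. Stack: []
LOAD_FAST s → push -72. Stack: [-72]
LOAD_CONST → push 10. Stack: [-72, 10]
BINARY_OP + → -72 + 10 = -62. Stack: [-62]
STORE_FAST s → s=-62. Stack: []
LOAD_FAST i → push 0. Stack: [0]
LOAD_CONST → push 1. Stack: [0, 1]
BINARY_OP + → 0 + 1 = 1. Stack: [1]
STORE_FAST i → i=1. Stack: []
LOAD_FAST i → push 1. Stack: [1]
LOAD_CONST → push 2. Stack: [1, 2]
COMPARE_OP bool(<) → 1 vs 2 = True. Stack: [True]
POP_JUMP_IF_FALSE → pop True; no jump. Stack: []
LOAD_FAST s → push -62. Stack: [-62]
LOAD_CONST → push 3. Stack: [-62, 3]
BINARY_OP << → -62 << 3 = -496. Stack: [-496]
STORE_FAST s → s=-496. Stack: []
LOAD_FAST s → push -496. Stack: [-496]
LOAD_CONST → push 10. Stack: [-496, 10]
BINARY_OP + → -496 + 10 = -486. Stack: [-486]
STORE_FAST s → s=-486. Stack: []
LOAD_FAST i → push 1. Stack: [1]
LOAD_CONST → push 1. Stack: [1, 1]
BINARY_OP + → 1 + 1 = 2. Stack: [2]
STORE_FAST i → i=2. Stack: []
LOAD_FAST i → push 2. Stack: [2]
LOAD_CONST → push 2. Stack: [2, 2]
COMPARE_OP bool(<) → 2 vs 2 = False. Stack: [False]
POP_JUMP_IF_FALSE → pop False; jump. Stack: []
LOAD_FAST s → push -486. Stack: [-486]
RETURN_VALUE → return -486.

-486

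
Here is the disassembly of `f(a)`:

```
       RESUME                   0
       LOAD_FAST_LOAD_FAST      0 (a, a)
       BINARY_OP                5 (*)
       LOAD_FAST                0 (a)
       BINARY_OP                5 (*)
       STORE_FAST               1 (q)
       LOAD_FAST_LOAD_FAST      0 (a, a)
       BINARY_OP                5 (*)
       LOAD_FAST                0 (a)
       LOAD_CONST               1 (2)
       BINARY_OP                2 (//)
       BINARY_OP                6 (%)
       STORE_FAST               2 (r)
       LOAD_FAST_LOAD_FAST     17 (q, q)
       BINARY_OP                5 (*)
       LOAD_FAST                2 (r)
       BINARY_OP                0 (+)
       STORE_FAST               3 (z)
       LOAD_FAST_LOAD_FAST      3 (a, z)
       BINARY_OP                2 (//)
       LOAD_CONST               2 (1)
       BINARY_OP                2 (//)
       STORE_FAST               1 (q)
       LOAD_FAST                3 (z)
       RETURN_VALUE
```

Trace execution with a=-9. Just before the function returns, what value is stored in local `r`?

LOAD_FAST_LOAD_FAST a,a → push -9,-9. Stack: [-9, -9]
BINARY_OP * → -9 * -9 = 81. Stack: [81]
LOAD_FAST a → push -9. Stack: [81, -9]
BINARY_OP * → 81 * -9 = -729. Stack: [-729]
STORE_FAST q → q=-729. Stack: []
LOAD_FAST_LOAD_FAST a,a → push -9,-9. Stack: [-9, -9]
BINARY_OP * → -9 * -9 = 81. Stack: [81]
LOAD_FAST a → push -9. Stack: [81, -9]
LOAD_CONST → push 2. Stack: [81, -9, 2]
BINARY_OP // → -9 // 2 = -5. Stack: [81, -5]
BINARY_OP % → 81 % -5 = -4. Stack: [-4]
STORE_FAST r → r=-4. Stack: []
LOAD_FAST_LOAD_FAST q,q → push -729,-729. Stack: [-729, -729]
BINARY_OP * → -729 * -729 = 531441. Stack: [531441]
LOAD_FAST r → push -4. Stack: [531441, -4]
BINARY_OP + → 531441 + -4 = 531437. Stack: [531437]
STORE_FAST z → z=531437. Stack: []
LOAD_FAST_LOAD_FAST a,z → push -9,531437. Stack: [-9, 531437]
BINARY_OP // → -9 // 531437 = -1. Stack: [-1]
LOAD_CONST → push 1. Stack: [-1, 1]
BINARY_OP // → -1 // 1 = -1. Stack: [-1]
STORE_FAST q → q=-1. Stack: []
LOAD_FAST z → push 531437. Stack: [531437]
RETURN_VALUE → return 531437.

-4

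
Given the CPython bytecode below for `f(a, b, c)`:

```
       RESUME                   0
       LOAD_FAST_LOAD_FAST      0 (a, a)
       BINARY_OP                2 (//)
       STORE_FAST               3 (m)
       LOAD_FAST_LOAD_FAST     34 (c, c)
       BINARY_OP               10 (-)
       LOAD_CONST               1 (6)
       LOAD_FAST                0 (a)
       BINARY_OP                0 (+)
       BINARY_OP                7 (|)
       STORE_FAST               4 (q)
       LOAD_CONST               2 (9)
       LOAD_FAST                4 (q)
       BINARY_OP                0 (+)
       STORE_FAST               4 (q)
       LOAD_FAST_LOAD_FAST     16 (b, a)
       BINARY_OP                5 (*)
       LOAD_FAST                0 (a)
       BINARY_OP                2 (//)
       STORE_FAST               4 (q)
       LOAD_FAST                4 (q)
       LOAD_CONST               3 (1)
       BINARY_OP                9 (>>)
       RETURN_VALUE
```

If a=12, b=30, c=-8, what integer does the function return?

15

LOAD_FAST_LOAD_FAST a,a → push 12,12. Stack: [12, 12]
BINARY_OP // → 12 // 12 = 1. Stack: [1]
STORE_FAST m → m=1. Stack: []
LOAD_FAST_LOAD_FAST c,c → push -8,-8. Stack: [-8, -8]
BINARY_OP - → -8 - -8 = 0. Stack: [0]
LOAD_CONST → push 6. Stack: [0, 6]
LOAD_FAST a → push 12. Stack: [0, 6, 12]
BINARY_OP + → 6 + 12 = 18. Stack: [0, 18]
BINARY_OP | → 0 | 18 = 18. Stack: [18]
STORE_FAST q → q=18. Stack: []
LOAD_CONST → push 9. Stack: [9]
LOAD_FAST q → push 18. Stack: [9, 18]
BINARY_OP + → 9 + 18 = 27. Stack: [27]
STORE_FAST q → q=27. Stack: []
LOAD_FAST_LOAD_FAST b,a → push 30,12. Stack: [30, 12]
BINARY_OP * → 30 * 12 = 360. Stack: [360]
LOAD_FAST a → push 12. Stack: [360, 12]
BINARY_OP // → 360 // 12 = 30. Stack: [30]
STORE_FAST q → q=30. Stack: []
LOAD_FAST q → push 30. Stack: [30]
LOAD_CONST → push 1. Stack: [30, 1]
BINARY_OP >> → 30 >> 1 = 15. Stack: [15]
RETURN_VALUE → return 15.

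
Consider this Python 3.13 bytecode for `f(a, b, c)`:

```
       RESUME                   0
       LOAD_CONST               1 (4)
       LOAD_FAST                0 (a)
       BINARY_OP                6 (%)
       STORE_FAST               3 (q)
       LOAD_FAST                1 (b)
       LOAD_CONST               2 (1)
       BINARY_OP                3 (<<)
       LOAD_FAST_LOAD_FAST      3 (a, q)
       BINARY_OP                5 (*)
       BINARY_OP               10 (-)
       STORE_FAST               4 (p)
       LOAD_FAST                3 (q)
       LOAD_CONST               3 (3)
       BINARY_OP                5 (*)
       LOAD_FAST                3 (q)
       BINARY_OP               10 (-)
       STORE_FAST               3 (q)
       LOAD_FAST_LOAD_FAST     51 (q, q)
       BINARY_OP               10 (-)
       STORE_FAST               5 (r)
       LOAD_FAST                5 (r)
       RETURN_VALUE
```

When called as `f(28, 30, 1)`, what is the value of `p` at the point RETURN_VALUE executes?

LOAD_CONST → push 4. Stack: [4]
LOAD_FAST a → push 28. Stack: [4, 28]
BINARY_OP % → 4 % 28 = 4. Stack: [4]
STORE_FAST q → q=4. Stack: []
LOAD_FAST b → push 30. Stack: [30]
LOAD_CONST → push 1. Stack: [30, 1]
BINARY_OP << → 30 << 1 = 60. Stack: [60]
LOAD_FAST_LOAD_FAST a,q → push 28,4. Stack: [60, 28, 4]
BINARY_OP * → 28 * 4 = 112. Stack: [60, 112]
BINARY_OP - → 60 - 112 = -52. Stack: [-52]
STORE_FAST p → p=-52. Stack: []
LOAD_FAST q → push 4. Stack: [4]
LOAD_CONST → push 3. Stack: [4, 3]
BINARY_OP * → 4 * 3 = 12. Stack: [12]
LOAD_FAST q → push 4. Stack: [12, 4]
BINARY_OP - → 12 - 4 = 8. Stack: [8]
STORE_FAST q → q=8. Stack: []
LOAD_FAST_LOAD_FAST q,q → push 8,8. Stack: [8, 8]
BINARY_OP - → 8 - 8 = 0. Stack: [0]
STORE_FAST r → r=0. Stack: []
LOAD_FAST r → push 0. Stack: [0]
RETURN_VALUE → return 0.

-52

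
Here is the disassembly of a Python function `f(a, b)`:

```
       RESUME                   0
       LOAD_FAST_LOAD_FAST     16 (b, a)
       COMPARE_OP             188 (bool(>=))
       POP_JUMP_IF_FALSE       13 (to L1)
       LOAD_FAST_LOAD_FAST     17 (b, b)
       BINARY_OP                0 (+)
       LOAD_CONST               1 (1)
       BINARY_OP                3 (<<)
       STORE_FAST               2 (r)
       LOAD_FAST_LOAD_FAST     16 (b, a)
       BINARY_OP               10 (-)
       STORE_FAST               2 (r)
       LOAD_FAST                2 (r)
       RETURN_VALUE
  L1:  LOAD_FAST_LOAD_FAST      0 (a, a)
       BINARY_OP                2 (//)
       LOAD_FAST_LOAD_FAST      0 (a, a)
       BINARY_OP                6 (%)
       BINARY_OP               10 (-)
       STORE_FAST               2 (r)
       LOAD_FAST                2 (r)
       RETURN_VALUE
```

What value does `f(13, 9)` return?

1

LOAD_FAST_LOAD_FAST b,a → push 9,13. Stack: [9, 13]
COMPARE_OP bool(>=) → 9 vs 13 = False. Stack: [False]
POP_JUMP_IF_FALSE → pop False; jump. Stack: []
LOAD_FAST_LOAD_FAST a,a → push 13,13. Stack: [13, 13]
BINARY_OP // → 13 // 13 = 1. Stack: [1]
LOAD_FAST_LOAD_FAST a,a → push 13,13. Stack: [1, 13, 13]
BINARY_OP % → 13 % 13 = 0. Stack: [1, 0]
BINARY_OP - → 1 - 0 = 1. Stack: [1]
STORE_FAST r → r=1. Stack: []
LOAD_FAST r → push 1. Stack: [1]
RETURN_VALUE → return 1.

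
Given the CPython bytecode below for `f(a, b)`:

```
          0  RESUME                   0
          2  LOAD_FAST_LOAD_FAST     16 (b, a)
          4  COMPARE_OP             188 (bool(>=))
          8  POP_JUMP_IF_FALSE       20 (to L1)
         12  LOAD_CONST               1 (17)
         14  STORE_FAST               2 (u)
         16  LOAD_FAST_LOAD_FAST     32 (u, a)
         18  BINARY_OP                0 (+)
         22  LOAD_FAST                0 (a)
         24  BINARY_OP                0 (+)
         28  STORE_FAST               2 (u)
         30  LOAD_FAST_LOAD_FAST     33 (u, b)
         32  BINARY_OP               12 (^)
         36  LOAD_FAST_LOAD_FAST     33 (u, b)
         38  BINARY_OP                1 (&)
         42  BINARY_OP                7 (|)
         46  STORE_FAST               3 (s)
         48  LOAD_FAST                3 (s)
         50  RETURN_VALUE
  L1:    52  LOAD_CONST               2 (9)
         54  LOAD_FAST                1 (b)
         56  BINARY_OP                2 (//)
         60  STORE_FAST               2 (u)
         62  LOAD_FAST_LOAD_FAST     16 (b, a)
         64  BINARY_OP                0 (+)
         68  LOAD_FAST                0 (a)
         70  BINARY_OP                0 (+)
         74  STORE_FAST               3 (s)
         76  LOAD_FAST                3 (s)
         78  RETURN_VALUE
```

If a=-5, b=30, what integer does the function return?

LOAD_FAST_LOAD_FAST b,a → push 30,-5. Stack: [30, -5]
COMPARE_OP bool(>=) → 30 vs -5 = True. Stack: [True]
POP_JUMP_IF_FALSE → pop True; no jump. Stack: []
LOAD_CONST → push 17. Stack: [17]
STORE_FAST u → u=17. Stack: []
LOAD_FAST_LOAD_FAST u,a → push 17,-5. Stack: [17, -5]
BINARY_OP + → 17 + -5 = 12. Stack: [12]
LOAD_FAST a → push -5. Stack: [12, -5]
BINARY_OP + → 12 + -5 = 7. Stack: [7]
STORE_FAST u → u=7. Stack: []
LOAD_FAST_LOAD_FAST u,b → push 7,30. Stack: [7, 30]
BINARY_OP ^ → 7 ^ 30 = 25. Stack: [25]
LOAD_FAST_LOAD_FAST u,b → push 7,30. Stack: [25, 7, 30]
BINARY_OP & → 7 & 30 = 6. Stack: [25, 6]
BINARY_OP | → 25 | 6 = 31. Stack: [31]
STORE_FAST s → s=31. Stack: []
LOAD_FAST s → push 31. Stack: [31]
RETURN_VALUE → return 31.

31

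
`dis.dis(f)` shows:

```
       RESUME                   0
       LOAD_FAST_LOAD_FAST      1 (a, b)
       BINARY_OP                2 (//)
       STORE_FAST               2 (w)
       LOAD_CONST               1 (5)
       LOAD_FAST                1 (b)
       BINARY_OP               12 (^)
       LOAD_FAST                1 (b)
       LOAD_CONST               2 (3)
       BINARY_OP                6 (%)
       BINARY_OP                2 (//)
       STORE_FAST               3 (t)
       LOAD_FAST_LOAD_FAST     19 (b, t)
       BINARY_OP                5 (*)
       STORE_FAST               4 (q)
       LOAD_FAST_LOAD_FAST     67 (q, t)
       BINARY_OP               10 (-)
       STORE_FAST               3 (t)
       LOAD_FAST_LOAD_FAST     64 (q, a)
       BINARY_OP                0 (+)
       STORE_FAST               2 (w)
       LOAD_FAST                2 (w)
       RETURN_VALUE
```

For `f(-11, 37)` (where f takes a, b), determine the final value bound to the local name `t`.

1152

LOAD_FAST_LOAD_FAST a,b → push -11,37. Stack: [-11, 37]
BINARY_OP // → -11 // 37 = -1. Stack: [-1]
STORE_FAST w → w=-1. Stack: []
LOAD_CONST → push 5. Stack: [5]
LOAD_FAST b → push 37. Stack: [5, 37]
BINARY_OP ^ → 5 ^ 37 = 32. Stack: [32]
LOAD_FAST b → push 37. Stack: [32, 37]
LOAD_CONST → push 3. Stack: [32, 37, 3]
BINARY_OP % → 37 % 3 = 1. Stack: [32, 1]
BINARY_OP // → 32 // 1 = 32. Stack: [32]
STORE_FAST t → t=32. Stack: []
LOAD_FAST_LOAD_FAST b,t → push 37,32. Stack: [37, 32]
BINARY_OP * → 37 * 32 = 1184. Stack: [1184]
STORE_FAST q → q=1184. Stack: []
LOAD_FAST_LOAD_FAST q,t → push 1184,32. Stack: [1184, 32]
BINARY_OP - → 1184 - 32 = 1152. Stack: [1152]
STORE_FAST t → t=1152. Stack: []
LOAD_FAST_LOAD_FAST q,a → push 1184,-11. Stack: [1184, -11]
BINARY_OP + → 1184 + -11 = 1173. Stack: [1173]
STORE_FAST w → w=1173. Stack: []
LOAD_FAST w → push 1173. Stack: [1173]
RETURN_VALUE → return 1173.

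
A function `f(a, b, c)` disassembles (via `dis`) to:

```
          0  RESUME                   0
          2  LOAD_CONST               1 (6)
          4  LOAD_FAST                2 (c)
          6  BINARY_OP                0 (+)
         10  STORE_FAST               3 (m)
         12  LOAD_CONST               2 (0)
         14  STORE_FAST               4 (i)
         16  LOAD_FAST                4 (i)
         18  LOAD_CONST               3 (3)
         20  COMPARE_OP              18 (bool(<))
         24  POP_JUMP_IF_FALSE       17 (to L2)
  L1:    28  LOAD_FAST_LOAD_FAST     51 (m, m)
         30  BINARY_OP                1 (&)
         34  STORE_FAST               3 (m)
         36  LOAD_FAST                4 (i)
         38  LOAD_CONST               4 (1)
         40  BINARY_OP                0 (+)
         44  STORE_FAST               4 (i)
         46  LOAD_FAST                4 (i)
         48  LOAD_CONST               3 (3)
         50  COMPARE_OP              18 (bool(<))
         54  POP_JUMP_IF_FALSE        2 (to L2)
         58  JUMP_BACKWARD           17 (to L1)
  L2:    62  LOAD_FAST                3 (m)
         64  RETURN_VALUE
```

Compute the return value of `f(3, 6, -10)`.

LOAD_CONST → push 6. Stack: [6]
LOAD_FAST c → push -10. Stack: [6, -10]
BINARY_OP + → 6 + -10 = -4. Stack: [-4]
STORE_FAST m → m=-4. Stack: []
LOAD_CONST → push 0. Stack: [0]
STORE_FAST i → i=0. Stack: []
LOAD_FAST i → push 0. Stack: [0]
LOAD_CONST → push 3. Stack: [0, 3]
COMPARE_OP bool(<) → 0 vs 3 = True. Stack: [True]
POP_JUMP_IF_FALSE → pop True; no jump. Stack: []
LOAD_FAST_LOAD_FAST m,m → push -4,-4. Stack: [-4, -4]
BINARY_OP & → -4 & -4 = -4. Stack: [-4]
STORE_FAST m → m=-4. Stack: []
LOAD_FAST i → push 0. Stack: [0]
LOAD_CONST → push 1. Stack: [0, 1]
BINARY_OP + → 0 + 1 = 1. Stack: [1]
STORE_FAST i → i=1. Stack: []
LOAD_FAST i → push 1. Stack: [1]
LOAD_CONST → push 3. Stack: [1, 3]
COMPARE_OP bool(<) → 1 vs 3 = True. Stack: [True]
POP_JUMP_IF_FALSE → pop True; no jump. Stack: []
LOAD_FAST_LOAD_FAST m,m → push -4,-4. Stack: [-4, -4]
BINARY_OP & → -4 & -4 = -4. Stack: [-4]
STORE_FAST m → m=-4. Stack: []
LOAD_FAST i → push 1. Stack: [1]
LOAD_CONST → push 1. Stack: [1, 1]
BINARY_OP + → 1 + 1 = 2. Stack: [2]
STORE_FAST i → i=2. Stack: []
LOAD_FAST i → push 2. Stack: [2]
LOAD_CONST → push 3. Stack: [2, 3]
COMPARE_OP bool(<) → 2 vs 3 = True. Stack: [True]
POP_JUMP_IF_FALSE → pop True; no jump. Stack: []
LOAD_FAST_LOAD_FAST m,m → push -4,-4. Stack: [-4, -4]
BINARY_OP & → -4 & -4 = -4. Stack: [-4]
STORE_FAST m → m=-4. Stack: []
LOAD_FAST i → push 2. Stack: [2]
LOAD_CONST → push 1. Stack: [2, 1]
BINARY_OP + → 2 + 1 = 3. Stack: [3]
STORE_FAST i → i=3. Stack: []
LOAD_FAST i → push 3. Stack: [3]
LOAD_CONST → push 3. Stack: [3, 3]
COMPARE_OP bool(<) → 3 vs 3 = False. Stack: [False]
POP_JUMP_IF_FALSE → pop False; jump. Stack: []
LOAD_FAST m → push -4. Stack: [-4]
RETURN_VALUE → return -4.

-4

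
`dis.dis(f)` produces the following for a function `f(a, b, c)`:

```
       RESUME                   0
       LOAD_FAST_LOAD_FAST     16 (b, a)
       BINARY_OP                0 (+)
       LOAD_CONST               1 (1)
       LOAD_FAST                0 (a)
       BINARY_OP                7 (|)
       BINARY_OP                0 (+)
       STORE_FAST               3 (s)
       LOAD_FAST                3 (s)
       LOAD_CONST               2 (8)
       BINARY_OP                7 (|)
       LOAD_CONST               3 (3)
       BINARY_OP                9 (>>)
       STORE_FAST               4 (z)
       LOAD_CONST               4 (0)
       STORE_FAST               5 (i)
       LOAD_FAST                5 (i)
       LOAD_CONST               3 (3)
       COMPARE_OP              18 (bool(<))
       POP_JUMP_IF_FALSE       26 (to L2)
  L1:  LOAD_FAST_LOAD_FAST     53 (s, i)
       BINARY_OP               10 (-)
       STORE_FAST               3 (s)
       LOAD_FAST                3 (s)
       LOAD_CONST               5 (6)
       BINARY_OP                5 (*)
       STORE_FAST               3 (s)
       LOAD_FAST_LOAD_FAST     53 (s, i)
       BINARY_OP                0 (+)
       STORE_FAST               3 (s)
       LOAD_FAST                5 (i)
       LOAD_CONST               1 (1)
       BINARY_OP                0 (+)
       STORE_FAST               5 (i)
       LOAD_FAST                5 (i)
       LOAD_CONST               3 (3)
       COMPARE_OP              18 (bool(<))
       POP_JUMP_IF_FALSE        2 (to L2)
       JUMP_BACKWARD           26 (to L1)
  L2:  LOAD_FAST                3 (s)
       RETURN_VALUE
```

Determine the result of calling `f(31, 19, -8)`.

17456

LOAD_FAST_LOAD_FAST b,a → push 19,31
BINARY_OP + → 19 + 31 = 50
LOAD_CONST → push 1
LOAD_FAST a → push 31
BINARY_OP | → 1 | 31 = 31
BINARY_OP + → 50 + 31 = 81
STORE_FAST s → s=81
LOAD_FAST s → push 81
LOAD_CONST → push 8
BINARY_OP | → 81 | 8 = 89
LOAD_CONST → push 3
BINARY_OP >> → 89 >> 3 = 11
STORE_FAST z → z=11
LOAD_CONST → push 0
STORE_FAST i → i=0
LOAD_FAST i → push 0
LOAD_CONST → push 3
COMPARE_OP bool(<) → 0 vs 3 = True
POP_JUMP_IF_FALSE → pop True; no jump
LOAD_FAST_LOAD_FAST s,i → push 81,0
BINARY_OP - → 81 - 0 = 81
STORE_FAST s → s=81
LOAD_FAST s → push 81
LOAD_CONST → push 6
BINARY_OP * → 81 * 6 = 486
STORE_FAST s → s=486
LOAD_FAST_LOAD_FAST s,i → push 486,0
BINARY_OP + → 486 + 0 = 486
STORE_FAST s → s=486
LOAD_FAST i → push 0
LOAD_CONST → push 1
BINARY_OP + → 0 + 1 = 1
STORE_FAST i → i=1
LOAD_FAST i → push 1
LOAD_CONST → push 3
COMPARE_OP bool(<) → 1 vs 3 = True
POP_JUMP_IF_FALSE → pop True; no jump
LOAD_FAST_LOAD_FAST s,i → push 486,1
BINARY_OP - → 486 - 1 = 485
STORE_FAST s → s=485
LOAD_FAST s → push 485
LOAD_CONST → push 6
BINARY_OP * → 485 * 6 = 2910
STORE_FAST s → s=2910
LOAD_FAST_LOAD_FAST s,i → push 2910,1
BINARY_OP + → 2910 + 1 = 2911
STORE_FAST s → s=2911
LOAD_FAST i → push 1
LOAD_CONST → push 1
BINARY_OP + → 1 + 1 = 2
STORE_FAST i → i=2
LOAD_FAST i → push 2
LOAD_CONST → push 3
COMPARE_OP bool(<) → 2 vs 3 = True
POP_JUMP_IF_FALSE → pop True; no jump
LOAD_FAST_LOAD_FAST s,i → push 2911,2
BINARY_OP - → 2911 - 2 = 2909
STORE_FAST s → s=2909
LOAD_FAST s → push 2909
LOAD_CONST → push 6
BINARY_OP * → 2909 * 6 = 17454
STORE_FAST s → s=17454
LOAD_FAST_LOAD_FAST s,i → push 17454,2
BINARY_OP + → 17454 + 2 = 17456
STORE_FAST s → s=17456
LOAD_FAST i → push 2
LOAD_CONST → push 1
BINARY_OP + → 2 + 1 = 3
STORE_FAST i → i=3
LOAD_FAST i → push 3
LOAD_CONST → push 3
COMPARE_OP bool(<) → 3 vs 3 = False
POP_JUMP_IF_FALSE → pop False; jump
LOAD_FAST s → push 17456
RETURN_VALUE → return 17456.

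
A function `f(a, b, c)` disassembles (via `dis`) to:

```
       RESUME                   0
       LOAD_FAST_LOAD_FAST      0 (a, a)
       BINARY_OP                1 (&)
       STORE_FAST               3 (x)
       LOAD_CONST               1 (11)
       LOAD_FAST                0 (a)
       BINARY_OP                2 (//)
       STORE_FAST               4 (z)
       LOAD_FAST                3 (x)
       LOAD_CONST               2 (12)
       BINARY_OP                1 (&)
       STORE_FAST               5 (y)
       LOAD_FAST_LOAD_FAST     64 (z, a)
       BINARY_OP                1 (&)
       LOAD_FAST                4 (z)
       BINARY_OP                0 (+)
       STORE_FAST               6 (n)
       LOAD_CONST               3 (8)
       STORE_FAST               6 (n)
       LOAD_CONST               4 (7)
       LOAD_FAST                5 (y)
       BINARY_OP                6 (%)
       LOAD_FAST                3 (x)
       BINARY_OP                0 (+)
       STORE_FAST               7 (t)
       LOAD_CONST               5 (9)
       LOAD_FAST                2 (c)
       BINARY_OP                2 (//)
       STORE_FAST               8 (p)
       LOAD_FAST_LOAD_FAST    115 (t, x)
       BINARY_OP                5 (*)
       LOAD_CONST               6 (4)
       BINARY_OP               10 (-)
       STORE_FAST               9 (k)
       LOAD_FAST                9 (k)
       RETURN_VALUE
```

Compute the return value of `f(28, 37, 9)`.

LOAD_FAST_LOAD_FAST a,a → push 28,28. Stack: [28, 28]
BINARY_OP & → 28 & 28 = 28. Stack: [28]
STORE_FAST x → x=28. Stack: []
LOAD_CONST → push 11. Stack: [11]
LOAD_FAST a → push 28. Stack: [11, 28]
BINARY_OP // → 11 // 28 = 0. Stack: [0]
STORE_FAST z → z=0. Stack: []
LOAD_FAST x → push 28. Stack: [28]
LOAD_CONST → push 12. Stack: [28, 12]
BINARY_OP & → 28 & 12 = 12. Stack: [12]
STORE_FAST y → y=12. Stack: []
LOAD_FAST_LOAD_FAST z,a → push 0,28. Stack: [0, 28]
BINARY_OP & → 0 & 28 = 0. Stack: [0]
LOAD_FAST z → push 0. Stack: [0, 0]
BINARY_OP + → 0 + 0 = 0. Stack: [0]
STORE_FAST n → n=0. Stack: []
LOAD_CONST → push 8. Stack: [8]
STORE_FAST n → n=8. Stack: []
LOAD_CONST → push 7. Stack: [7]
LOAD_FAST y → push 12. Stack: [7, 12]
BINARY_OP % → 7 % 12 = 7. Stack: [7]
LOAD_FAST x → push 28. Stack: [7, 28]
BINARY_OP + → 7 + 28 = 35. Stack: [35]
STORE_FAST t → t=35. Stack: []
LOAD_CONST → push 9. Stack: [9]
LOAD_FAST c → push 9. Stack: [9, 9]
BINARY_OP // → 9 // 9 = 1. Stack: [1]
STORE_FAST p → p=1. Stack: []
LOAD_FAST_LOAD_FAST t,x → push 35,28. Stack: [35, 28]
BINARY_OP * → 35 * 28 = 980. Stack: [980]
LOAD_CONST → push 4. Stack: [980, 4]
BINARY_OP - → 980 - 4 = 976. Stack: [976]
STORE_FAST k → k=976. Stack: []
LOAD_FAST k → push 976. Stack: [976]
RETURN_VALUE → return 976.

976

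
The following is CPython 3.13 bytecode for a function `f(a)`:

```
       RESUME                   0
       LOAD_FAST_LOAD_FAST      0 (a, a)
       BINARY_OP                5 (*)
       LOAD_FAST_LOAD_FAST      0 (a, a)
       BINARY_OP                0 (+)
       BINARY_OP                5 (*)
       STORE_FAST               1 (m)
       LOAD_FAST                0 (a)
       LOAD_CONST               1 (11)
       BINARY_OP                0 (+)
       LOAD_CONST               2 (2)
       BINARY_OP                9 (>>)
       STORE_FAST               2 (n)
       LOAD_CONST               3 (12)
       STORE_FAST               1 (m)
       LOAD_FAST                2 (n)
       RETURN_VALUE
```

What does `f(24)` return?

LOAD_FAST_LOAD_FAST a,a → push 24,24. Stack: [24, 24]
BINARY_OP * → 24 * 24 = 576. Stack: [576]
LOAD_FAST_LOAD_FAST a,a → push 24,24. Stack: [576, 24, 24]
BINARY_OP + → 24 + 24 = 48. Stack: [576, 48]
BINARY_OP * → 576 * 48 = 27648. Stack: [27648]
STORE_FAST m → m=27648. Stack: []
LOAD_FAST a → push 24. Stack: [24]
LOAD_CONST → push 11. Stack: [24, 11]
BINARY_OP + → 24 + 11 = 35. Stack: [35]
LOAD_CONST → push 2. Stack: [35, 2]
BINARY_OP >> → 35 >> 2 = 8. Stack: [8]
STORE_FAST n → n=8. Stack: []
LOAD_CONST → push 12. Stack: [12]
STORE_FAST m → m=12. Stack: []
LOAD_FAST n → push 8. Stack: [8]
RETURN_VALUE → return 8.

8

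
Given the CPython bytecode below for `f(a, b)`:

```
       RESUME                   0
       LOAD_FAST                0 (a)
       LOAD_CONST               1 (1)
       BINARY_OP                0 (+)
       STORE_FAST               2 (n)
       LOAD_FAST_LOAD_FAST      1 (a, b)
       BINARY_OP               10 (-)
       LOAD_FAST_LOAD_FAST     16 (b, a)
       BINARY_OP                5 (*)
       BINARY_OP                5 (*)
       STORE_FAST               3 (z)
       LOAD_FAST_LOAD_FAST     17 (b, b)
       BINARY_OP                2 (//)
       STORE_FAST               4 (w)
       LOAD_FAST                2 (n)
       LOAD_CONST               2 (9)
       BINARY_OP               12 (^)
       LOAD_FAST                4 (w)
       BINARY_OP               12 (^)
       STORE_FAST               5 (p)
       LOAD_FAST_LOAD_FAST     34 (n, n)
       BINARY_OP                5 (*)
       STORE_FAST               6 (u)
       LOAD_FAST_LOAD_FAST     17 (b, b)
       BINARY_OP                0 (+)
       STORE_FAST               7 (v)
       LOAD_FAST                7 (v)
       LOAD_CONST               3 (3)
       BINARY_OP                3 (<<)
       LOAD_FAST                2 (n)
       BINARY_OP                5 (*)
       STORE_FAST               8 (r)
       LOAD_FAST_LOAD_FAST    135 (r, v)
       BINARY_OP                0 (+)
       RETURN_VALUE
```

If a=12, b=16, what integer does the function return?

LOAD_FAST a → push 12. Stack: [12]
LOAD_CONST → push 1. Stack: [12, 1]
BINARY_OP + → 12 + 1 = 13. Stack: [13]
STORE_FAST n → n=13. Stack: []
LOAD_FAST_LOAD_FAST a,b → push 12,16. Stack: [12, 16]
BINARY_OP - → 12 - 16 = -4. Stack: [-4]
LOAD_FAST_LOAD_FAST b,a → push 16,12. Stack: [-4, 16, 12]
BINARY_OP * → 16 * 12 = 192. Stack: [-4, 192]
BINARY_OP * → -4 * 192 = -768. Stack: [-768]
STORE_FAST z → z=-768. Stack: []
LOAD_FAST_LOAD_FAST b,b → push 16,16. Stack: [16, 16]
BINARY_OP // → 16 // 16 = 1. Stack: [1]
STORE_FAST w → w=1. Stack: []
LOAD_FAST n → push 13. Stack: [13]
LOAD_CONST → push 9. Stack: [13, 9]
BINARY_OP ^ → 13 ^ 9 = 4. Stack: [4]
LOAD_FAST w → push 1. Stack: [4, 1]
BINARY_OP ^ → 4 ^ 1 = 5. Stack: [5]
STORE_FAST p → p=5. Stack: []
LOAD_FAST_LOAD_FAST n,n → push 13,13. Stack: [13, 13]
BINARY_OP * → 13 * 13 = 169. Stack: [169]
STORE_FAST u → u=169. Stack: []
LOAD_FAST_LOAD_FAST b,b → push 16,16. Stack: [16, 16]
BINARY_OP + → 16 + 16 = 32. Stack: [32]
STORE_FAST v → v=32. Stack: []
LOAD_FAST v → push 32. Stack: [32]
LOAD_CONST → push 3. Stack: [32, 3]
BINARY_OP << → 32 << 3 = 256. Stack: [256]
LOAD_FAST n → push 13. Stack: [256, 13]
BINARY_OP * → 256 * 13 = 3328. Stack: [3328]
STORE_FAST r → r=3328. Stack: []
LOAD_FAST_LOAD_FAST r,v → push 3328,32. Stack: [3328, 32]
BINARY_OP + → 3328 + 32 = 3360. Stack: [3360]
RETURN_VALUE → return 3360.

3360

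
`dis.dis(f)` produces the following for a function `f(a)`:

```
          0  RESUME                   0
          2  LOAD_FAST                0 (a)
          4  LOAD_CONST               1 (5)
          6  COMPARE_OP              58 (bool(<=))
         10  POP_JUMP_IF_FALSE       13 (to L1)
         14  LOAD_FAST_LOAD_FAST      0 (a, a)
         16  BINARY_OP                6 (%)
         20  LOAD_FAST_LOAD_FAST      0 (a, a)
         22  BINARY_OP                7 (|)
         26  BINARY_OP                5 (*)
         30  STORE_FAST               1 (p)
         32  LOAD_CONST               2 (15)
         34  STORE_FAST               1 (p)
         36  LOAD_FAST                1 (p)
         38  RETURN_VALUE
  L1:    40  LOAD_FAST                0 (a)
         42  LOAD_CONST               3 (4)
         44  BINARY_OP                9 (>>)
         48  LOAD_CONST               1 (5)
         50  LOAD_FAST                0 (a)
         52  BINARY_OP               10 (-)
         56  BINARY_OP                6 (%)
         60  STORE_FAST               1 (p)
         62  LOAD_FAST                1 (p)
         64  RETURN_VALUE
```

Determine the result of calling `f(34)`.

LOAD_FAST a → push 34. Stack: [34]
LOAD_CONST → push 5. Stack: [34, 5]
COMPARE_OP bool(<=) → 34 vs 5 = False. Stack: [False]
POP_JUMP_IF_FALSE → pop False; jump. Stack: []
LOAD_FAST a → push 34. Stack: [34]
LOAD_CONST → push 4. Stack: [34, 4]
BINARY_OP >> → 34 >> 4 = 2. Stack: [2]
LOAD_CONST → push 5. Stack: [2, 5]
LOAD_FAST a → push 34. Stack: [2, 5, 34]
BINARY_OP - → 5 - 34 = -29. Stack: [2, -29]
BINARY_OP % → 2 % -29 = -27. Stack: [-27]
STORE_FAST p → p=-27. Stack: []
LOAD_FAST p → push -27. Stack: [-27]
RETURN_VALUE → return -27.

-27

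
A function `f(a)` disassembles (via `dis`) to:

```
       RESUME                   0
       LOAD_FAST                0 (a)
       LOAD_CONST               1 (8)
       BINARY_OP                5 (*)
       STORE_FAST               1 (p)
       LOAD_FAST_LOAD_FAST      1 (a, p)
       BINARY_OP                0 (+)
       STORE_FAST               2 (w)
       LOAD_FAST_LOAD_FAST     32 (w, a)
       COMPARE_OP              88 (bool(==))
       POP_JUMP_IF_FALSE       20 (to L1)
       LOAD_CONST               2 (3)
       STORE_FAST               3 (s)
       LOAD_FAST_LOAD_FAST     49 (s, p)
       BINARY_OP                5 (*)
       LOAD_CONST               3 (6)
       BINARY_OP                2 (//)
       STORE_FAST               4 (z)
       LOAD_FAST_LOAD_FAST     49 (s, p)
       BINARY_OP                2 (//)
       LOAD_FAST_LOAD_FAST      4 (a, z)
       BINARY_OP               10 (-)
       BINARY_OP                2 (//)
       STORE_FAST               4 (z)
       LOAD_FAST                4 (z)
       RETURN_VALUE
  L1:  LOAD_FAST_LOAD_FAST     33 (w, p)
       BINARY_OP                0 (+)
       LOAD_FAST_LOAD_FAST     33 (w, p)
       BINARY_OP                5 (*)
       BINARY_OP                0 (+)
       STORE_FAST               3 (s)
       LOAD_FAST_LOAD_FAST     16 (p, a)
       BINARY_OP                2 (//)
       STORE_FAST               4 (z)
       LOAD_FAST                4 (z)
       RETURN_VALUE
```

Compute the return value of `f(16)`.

8

LOAD_FAST a → push 16. Stack: [16]
LOAD_CONST → push 8. Stack: [16, 8]
BINARY_OP * → 16 * 8 = 128. Stack: [128]
STORE_FAST p → p=128. Stack: []
LOAD_FAST_LOAD_FAST a,p → push 16,128. Stack: [16, 128]
BINARY_OP + → 16 + 128 = 144. Stack: [144]
STORE_FAST w → w=144. Stack: []
LOAD_FAST_LOAD_FAST w,a → push 144,16. Stack: [144, 16]
COMPARE_OP bool(==) → 144 vs 16 = False. Stack: [False]
POP_JUMP_IF_FALSE → pop False; jump. Stack: []
LOAD_FAST_LOAD_FAST w,p → push 144,128. Stack: [144, 128]
BINARY_OP + → 144 + 128 = 272. Stack: [272]
LOAD_FAST_LOAD_FAST w,p → push 144,128. Stack: [272, 144, 128]
BINARY_OP * → 144 * 128 = 18432. Stack: [272, 18432]
BINARY_OP + → 272 + 18432 = 18704. Stack: [18704]
STORE_FAST s → s=18704. Stack: []
LOAD_FAST_LOAD_FAST p,a → push 128,16. Stack: [128, 16]
BINARY_OP // → 128 // 16 = 8. Stack: [8]
STORE_FAST z → z=8. Stack: []
LOAD_FAST z → push 8. Stack: [8]
RETURN_VALUE → return 8.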